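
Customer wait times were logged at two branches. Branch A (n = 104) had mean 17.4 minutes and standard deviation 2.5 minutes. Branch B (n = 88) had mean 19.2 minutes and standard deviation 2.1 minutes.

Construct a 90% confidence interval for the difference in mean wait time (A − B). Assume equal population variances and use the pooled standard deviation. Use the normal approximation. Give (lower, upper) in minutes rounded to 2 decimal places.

s_p = √[((n₁−1)s₁² + (n₂−1)s₂²)/(n₁+n₂−2)] = √[(103·2.5² + 87·2.1²)/190] = 2.3254.
SE = 2.3254·√(1/104 + 1/88) = 0.3368.
With z* = 1.645, margin = 1.645 × 0.3368 = 0.5540.
x̄₁ − x̄₂ = 17.4 − 19.2 = -1.8000; interval -1.8000 ± 0.5540 = (-2.35, -1.25).

(-2.35, -1.25)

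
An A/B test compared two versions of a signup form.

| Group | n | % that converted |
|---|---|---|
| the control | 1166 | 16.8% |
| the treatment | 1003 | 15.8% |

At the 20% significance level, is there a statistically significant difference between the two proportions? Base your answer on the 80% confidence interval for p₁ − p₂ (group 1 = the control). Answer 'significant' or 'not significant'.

Each SE is √(p̂(1−p̂)/n): √(0.1680·0.8320/1166) = 0.01095 and √(0.1580·0.8420/1003) = 0.01152.
SE(p̂₁ − p̂₂) = √(SE₁² + SE₂²) = √(0.0001199025 + 0.0001327104) = 0.01589, since the two samples are independent.
At 80% confidence z* = 1.282; margin = 1.282 × 0.01589 = 0.02037.
The difference is 0.1680 − 0.1580 = 0.0100, so the interval is 0.0100 ± 0.02037 = (-0.01037, 0.03037).
The interval (-0.01037, 0.03037) contains 0, so the difference is not significant.

not significant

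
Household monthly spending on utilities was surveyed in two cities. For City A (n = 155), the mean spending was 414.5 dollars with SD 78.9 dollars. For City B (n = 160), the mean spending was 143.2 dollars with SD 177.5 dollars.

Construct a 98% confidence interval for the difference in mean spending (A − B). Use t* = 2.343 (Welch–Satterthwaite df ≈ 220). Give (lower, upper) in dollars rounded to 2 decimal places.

(235.22, 307.38)

Per-group SEs: s₁/√n₁ = 78.9/√155 = 6.3374, s₂/√n₂ = 177.5/√160 = 14.0326.
Unpooled SE of the difference: √(40.16263876 + 196.91386276) = 15.3973.
Margin of error = t* · SE = 2.343 × 15.3973 = 36.0759.
x̄₁ − x̄₂ = 414.5 − 143.2 = 271.3000.
CI: 271.3000 ± 36.0759 = (235.22, 307.38).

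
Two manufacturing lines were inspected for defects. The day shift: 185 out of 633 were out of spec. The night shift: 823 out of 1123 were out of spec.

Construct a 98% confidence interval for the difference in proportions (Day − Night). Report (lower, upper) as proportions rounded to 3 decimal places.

p̂₁ = 185/633 = 0.2923 and p̂₂ = 823/1123 = 0.7329.
SE₁ = √(p̂₁(1−p̂₁)/n₁) = √(0.2923·0.7077/633) = 0.01808; SE₂ = √(0.7329·0.2671/1123) = 0.01320.
Independent samples: SE of the difference = √(SE₁² + SE₂²) = √(0.0003268864 + 0.00017424) = 0.02239.
z* for 98% confidence is 2.326, so the margin of error is 2.326 × 0.02239 = 0.05208.
Point estimate p̂₁ − p̂₂ = 0.2923 − 0.7329 = -0.4406.
-0.4406 ± 0.05208 → (-0.493, -0.389).

(-0.493, -0.389)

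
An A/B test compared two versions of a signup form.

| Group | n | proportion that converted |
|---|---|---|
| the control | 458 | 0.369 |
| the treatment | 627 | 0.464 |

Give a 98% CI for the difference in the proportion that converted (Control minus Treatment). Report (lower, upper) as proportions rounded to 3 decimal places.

SE₁ = √(p̂₁(1−p̂₁)/n₁) = √(0.3690·0.6310/458) = 0.02255; SE₂ = √(0.4640·0.5360/627) = 0.01992.
Independent samples: SE of the difference = √(SE₁² + SE₂²) = √(0.0005085025 + 0.0003968064) = 0.03009.
z* for 98% confidence is 2.326, so the margin of error is 2.326 × 0.03009 = 0.06999.
Point estimate p̂₁ − p̂₂ = 0.3690 − 0.4640 = -0.0950.
-0.0950 ± 0.06999 → (-0.165, -0.025).

(-0.165, -0.025)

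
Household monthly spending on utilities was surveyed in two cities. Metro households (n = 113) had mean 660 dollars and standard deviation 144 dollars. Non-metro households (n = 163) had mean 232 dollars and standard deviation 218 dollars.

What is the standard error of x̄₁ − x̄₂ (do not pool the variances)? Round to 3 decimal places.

Per-group SEs: s₁/√n₁ = 144/√113 = 13.5464, s₂/√n₂ = 218/√163 = 17.0751.
Unpooled SE of the difference: √(183.50495296 + 291.55904001) = 21.7960.

21.796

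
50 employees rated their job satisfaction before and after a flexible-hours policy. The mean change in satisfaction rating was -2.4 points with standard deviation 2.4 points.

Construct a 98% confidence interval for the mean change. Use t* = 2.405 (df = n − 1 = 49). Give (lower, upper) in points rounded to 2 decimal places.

Paired design: SE = s_d/√n = 2.4/√50 = 0.3394.
t* = 2.405; margin of error = 2.405 × 0.3394 = 0.8163.
-2.4 ± 0.8163 → (-3.22, -1.58).

(-3.22, -1.58)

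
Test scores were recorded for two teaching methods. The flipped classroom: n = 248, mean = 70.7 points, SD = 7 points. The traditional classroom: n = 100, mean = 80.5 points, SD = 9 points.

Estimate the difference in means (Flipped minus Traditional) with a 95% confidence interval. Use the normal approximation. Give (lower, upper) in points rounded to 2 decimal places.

Standard errors of each mean: 7/√248 = 0.4445 and 9/√100 = 0.9000.
SE(x̄₁ − x̄₂) = √(0.4445² + 0.9000²) = 1.0038 for independent samples with unequal variances.
With z* = 1.960, the margin is 1.960 × 1.0038 = 1.9674.
x̄₁ − x̄₂ = 70.7 − 80.5 = -9.8000; the interval is -9.8000 ± 1.9674 = (-11.77, -7.83).

(-11.77, -7.83)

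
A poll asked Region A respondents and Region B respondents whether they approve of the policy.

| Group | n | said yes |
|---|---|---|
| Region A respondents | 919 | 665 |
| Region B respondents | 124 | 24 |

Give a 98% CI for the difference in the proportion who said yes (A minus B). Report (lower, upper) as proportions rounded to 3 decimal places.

Sample proportions: 665/919 = 0.7236, 24/124 = 0.1935.
Each SE is √(p̂(1−p̂)/n): √(0.7236·0.2764/919) = 0.01475 and √(0.1935·0.8065/124) = 0.03548.
SE(p̂₁ − p̂₂) = √(SE₁² + SE₂²) = √(0.0002175625 + 0.0012588304) = 0.03842, since the two samples are independent.
At 98% confidence z* = 2.326; margin = 2.326 × 0.03842 = 0.08936.
The difference is 0.7236 − 0.1935 = 0.5301, so the interval is 0.5301 ± 0.08936 = (0.441, 0.619).

(0.441, 0.619)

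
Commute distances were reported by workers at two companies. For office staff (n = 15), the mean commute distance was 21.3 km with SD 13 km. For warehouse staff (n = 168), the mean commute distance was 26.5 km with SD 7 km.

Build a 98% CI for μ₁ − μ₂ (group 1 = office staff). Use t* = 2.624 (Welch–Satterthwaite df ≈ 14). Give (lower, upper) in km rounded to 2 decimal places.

SE₁ = s₁/√n₁ = 13/√15 = 3.3566; SE₂ = 7/√168 = 0.5401.
Independent samples, unequal variances: SE_diff = √(SE₁² + SE₂²) = √(11.26676356 + 0.29170801) = 3.3998.
t* = 2.624, so margin of error = 2.624 × 3.3998 = 8.9211.
Difference in means = 21.3 − 26.5 = -5.2000.
-5.2000 ± 8.9211 → (-14.12, 3.72).

(-14.12, 3.72)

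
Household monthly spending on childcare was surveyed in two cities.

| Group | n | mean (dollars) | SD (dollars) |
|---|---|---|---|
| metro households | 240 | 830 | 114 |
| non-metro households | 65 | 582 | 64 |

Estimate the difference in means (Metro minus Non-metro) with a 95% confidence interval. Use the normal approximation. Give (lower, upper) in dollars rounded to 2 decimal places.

Per-group SEs: s₁/√n₁ = 114/√240 = 7.3587, s₂/√n₂ = 64/√65 = 7.9382.
Unpooled SE of the difference: √(54.15046569 + 63.01501924) = 10.8243.
Margin of error = z* · SE = 1.960 × 10.8243 = 21.2156.
x̄₁ − x̄₂ = 830 − 582 = 248.0000.
CI: 248.0000 ± 21.2156 = (226.78, 269.22).

(226.78, 269.22)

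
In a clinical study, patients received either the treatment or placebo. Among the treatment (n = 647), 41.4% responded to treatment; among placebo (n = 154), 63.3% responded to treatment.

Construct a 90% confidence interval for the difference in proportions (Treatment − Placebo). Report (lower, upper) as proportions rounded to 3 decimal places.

(-0.290, -0.148)

The two standard errors are √(0.4140×0.5860/647) = 0.01936 and √(0.6330×0.3670/154) = 0.03884.
Because the samples are independent, SE_diff = √(0.01936² + 0.03884²) = 0.04340.
Using z* = 1.645 for 90%, ME = 1.645 × 0.04340 = 0.07139.
p̂₁ − p̂₂ = -0.2190; interval -0.2190 ± 0.07139 gives (-0.290, -0.148).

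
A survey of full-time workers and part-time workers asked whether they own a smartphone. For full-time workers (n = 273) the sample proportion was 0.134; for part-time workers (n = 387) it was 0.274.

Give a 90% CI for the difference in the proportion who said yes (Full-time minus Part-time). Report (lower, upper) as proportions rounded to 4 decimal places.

(-0.1904, -0.0896)

Each SE is √(p̂(1−p̂)/n): √(0.1340·0.8660/273) = 0.02062 and √(0.2740·0.7260/387) = 0.02267.
SE(p̂₁ − p̂₂) = √(SE₁² + SE₂²) = √(0.0004251844 + 0.0005139289) = 0.03064, since the two samples are independent.
At 90% confidence z* = 1.645; margin = 1.645 × 0.03064 = 0.05040.
The difference is 0.1340 − 0.2740 = -0.1400, so the interval is -0.1400 ± 0.05040 = (-0.1904, -0.0896).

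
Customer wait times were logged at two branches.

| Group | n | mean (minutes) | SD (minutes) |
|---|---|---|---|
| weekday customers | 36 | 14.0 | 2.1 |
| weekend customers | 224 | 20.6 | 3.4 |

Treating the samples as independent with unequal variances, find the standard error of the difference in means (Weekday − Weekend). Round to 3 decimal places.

0.417

Standard errors of each mean: 2.1/√36 = 0.3500 and 3.4/√224 = 0.2272.
SE(x̄₁ − x̄₂) = √(0.3500² + 0.2272²) = 0.4173 for independent samples with unequal variances.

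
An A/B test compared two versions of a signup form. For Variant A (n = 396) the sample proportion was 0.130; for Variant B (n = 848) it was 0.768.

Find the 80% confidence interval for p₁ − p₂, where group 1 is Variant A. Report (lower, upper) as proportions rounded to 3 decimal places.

The two standard errors are √(0.1300×0.8700/396) = 0.01690 and √(0.7680×0.2320/848) = 0.01450.
Because the samples are independent, SE_diff = √(0.01690² + 0.01450²) = 0.02227.
Using z* = 1.282 for 80%, ME = 1.282 × 0.02227 = 0.02855.
p̂₁ − p̂₂ = -0.6380; interval -0.6380 ± 0.02855 gives (-0.667, -0.609).

(-0.667, -0.609)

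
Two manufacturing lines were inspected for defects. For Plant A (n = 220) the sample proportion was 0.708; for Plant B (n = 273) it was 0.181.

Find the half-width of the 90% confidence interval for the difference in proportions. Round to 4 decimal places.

0.0633

SE₁ = √(p̂₁(1−p̂₁)/n₁) = √(0.7080·0.2920/220) = 0.03065; SE₂ = √(0.1810·0.8190/273) = 0.02330.
Independent samples: SE of the difference = √(SE₁² + SE₂²) = √(0.0009394225 + 0.00054289) = 0.03850.
z* for 90% confidence is 1.645, so the margin of error is 1.645 × 0.03850 = 0.06333.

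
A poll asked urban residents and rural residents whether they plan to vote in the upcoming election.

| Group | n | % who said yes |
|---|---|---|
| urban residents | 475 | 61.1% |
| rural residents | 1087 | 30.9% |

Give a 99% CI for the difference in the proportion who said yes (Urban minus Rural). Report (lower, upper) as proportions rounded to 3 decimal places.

SE₁ = √(p̂₁(1−p̂₁)/n₁) = √(0.6110·0.3890/475) = 0.02237; SE₂ = √(0.3090·0.6910/1087) = 0.01402.
Independent samples: SE of the difference = √(SE₁² + SE₂²) = √(0.0005004169 + 0.0001965604) = 0.02640.
z* for 99% confidence is 2.576, so the margin of error is 2.576 × 0.02640 = 0.06801.
Point estimate p̂₁ − p̂₂ = 0.6110 − 0.3090 = 0.3020.
0.3020 ± 0.06801 → (0.234, 0.370).

(0.234, 0.370)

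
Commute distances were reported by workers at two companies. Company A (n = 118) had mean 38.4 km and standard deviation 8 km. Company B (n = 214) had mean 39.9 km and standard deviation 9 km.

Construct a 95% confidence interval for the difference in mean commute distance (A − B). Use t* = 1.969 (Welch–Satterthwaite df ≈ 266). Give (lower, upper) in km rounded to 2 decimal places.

(-3.39, 0.39)

Standard errors of each mean: 8/√118 = 0.7365 and 9/√214 = 0.6152.
SE(x̄₁ − x̄₂) = √(0.7365² + 0.6152²) = 0.9596 for independent samples with unequal variances.
With t* = 1.969, the margin is 1.969 × 0.9596 = 1.8895.
x̄₁ − x̄₂ = 38.4 − 39.9 = -1.5000; the interval is -1.5000 ± 1.8895 = (-3.39, 0.39).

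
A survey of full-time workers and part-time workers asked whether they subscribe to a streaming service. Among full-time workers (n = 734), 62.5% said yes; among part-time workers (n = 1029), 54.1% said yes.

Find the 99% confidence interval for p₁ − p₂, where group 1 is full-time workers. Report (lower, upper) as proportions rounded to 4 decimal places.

The two standard errors are √(0.6250×0.3750/734) = 0.01787 and √(0.5410×0.4590/1029) = 0.01553.
Because the samples are independent, SE_diff = √(0.01787² + 0.01553²) = 0.02368.
Using z* = 2.576 for 99%, ME = 2.576 × 0.02368 = 0.06100.
p̂₁ − p̂₂ = 0.0840; interval 0.0840 ± 0.06100 gives (0.0230, 0.1450).

(0.0230, 0.1450)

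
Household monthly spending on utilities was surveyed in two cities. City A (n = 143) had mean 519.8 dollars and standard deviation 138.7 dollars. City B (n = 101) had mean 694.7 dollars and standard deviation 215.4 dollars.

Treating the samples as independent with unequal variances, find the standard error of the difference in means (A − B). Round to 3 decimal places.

24.370

Standard errors of each mean: 138.7/√143 = 11.5987 and 215.4/√101 = 21.4331.
SE(x̄₁ − x̄₂) = √(11.5987² + 21.4331²) = 24.3702 for independent samples with unequal variances.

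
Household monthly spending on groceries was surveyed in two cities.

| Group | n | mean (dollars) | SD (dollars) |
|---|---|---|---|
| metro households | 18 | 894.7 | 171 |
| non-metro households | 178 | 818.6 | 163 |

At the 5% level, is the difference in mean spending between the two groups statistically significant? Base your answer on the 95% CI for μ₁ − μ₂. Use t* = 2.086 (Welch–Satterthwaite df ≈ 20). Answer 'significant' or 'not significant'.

not significant

Per-group SEs: s₁/√n₁ = 171/√18 = 40.3051, s₂/√n₂ = 163/√178 = 12.2174.
Unpooled SE of the difference: √(1624.50108601 + 149.26486276) = 42.1161.
Margin of error = t* · SE = 2.086 × 42.1161 = 87.8542.
x̄₁ − x̄₂ = 894.7 − 818.6 = 76.1000.
CI: 76.1000 ± 87.8542 = (-11.7542, 163.9542).
The interval (-11.7542, 163.9542) contains 0, so the difference is not significant.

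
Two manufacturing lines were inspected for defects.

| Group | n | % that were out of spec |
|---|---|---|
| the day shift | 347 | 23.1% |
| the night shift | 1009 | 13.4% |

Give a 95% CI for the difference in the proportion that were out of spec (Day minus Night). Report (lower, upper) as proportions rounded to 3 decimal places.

(0.048, 0.146)

Each SE is √(p̂(1−p̂)/n): √(0.2310·0.7690/347) = 0.02263 and √(0.1340·0.8660/1009) = 0.01072.
SE(p̂₁ − p̂₂) = √(SE₁² + SE₂²) = √(0.0005121169 + 0.0001149184) = 0.02504, since the two samples are independent.
At 95% confidence z* = 1.960; margin = 1.960 × 0.02504 = 0.04908.
The difference is 0.2310 − 0.1340 = 0.0970, so the interval is 0.0970 ± 0.04908 = (0.048, 0.146).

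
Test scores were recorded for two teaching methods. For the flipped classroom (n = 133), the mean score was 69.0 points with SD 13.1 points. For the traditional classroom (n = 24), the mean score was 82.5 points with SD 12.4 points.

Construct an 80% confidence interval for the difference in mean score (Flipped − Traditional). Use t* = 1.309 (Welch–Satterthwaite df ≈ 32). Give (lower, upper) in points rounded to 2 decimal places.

(-17.13, -9.87)

SE₁ = s₁/√n₁ = 13.1/√133 = 1.1359; SE₂ = 12.4/√24 = 2.5311.
Independent samples, unequal variances: SE_diff = √(SE₁² + SE₂²) = √(1.29026881 + 6.40646721) = 2.7743.
t* = 1.309, so margin of error = 1.309 × 2.7743 = 3.6316.
Difference in means = 69.0 − 82.5 = -13.5000.
-13.5000 ± 3.6316 → (-17.13, -9.87).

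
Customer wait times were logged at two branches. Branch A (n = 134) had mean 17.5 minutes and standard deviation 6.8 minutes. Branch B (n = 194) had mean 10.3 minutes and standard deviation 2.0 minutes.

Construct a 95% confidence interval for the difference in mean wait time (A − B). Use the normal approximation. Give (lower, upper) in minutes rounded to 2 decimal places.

Standard errors of each mean: 6.8/√134 = 0.5874 and 2.0/√194 = 0.1436.
SE(x̄₁ − x̄₂) = √(0.5874² + 0.1436²) = 0.6047 for independent samples with unequal variances.
With z* = 1.960, the margin is 1.960 × 0.6047 = 1.1852.
x̄₁ − x̄₂ = 17.5 − 10.3 = 7.2000; the interval is 7.2000 ± 1.1852 = (6.01, 8.39).

(6.01, 8.39)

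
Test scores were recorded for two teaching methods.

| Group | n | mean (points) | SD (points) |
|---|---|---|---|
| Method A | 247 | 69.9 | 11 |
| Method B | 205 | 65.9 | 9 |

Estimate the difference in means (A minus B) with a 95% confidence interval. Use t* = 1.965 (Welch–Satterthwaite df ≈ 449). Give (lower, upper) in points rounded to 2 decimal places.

Per-group SEs: s₁/√n₁ = 11/√247 = 0.6999, s₂/√n₂ = 9/√205 = 0.6286.
Unpooled SE of the difference: √(0.48986001 + 0.39513796) = 0.9407.
Margin of error = t* · SE = 1.965 × 0.9407 = 1.8485.
x̄₁ − x̄₂ = 69.9 − 65.9 = 4.0000.
CI: 4.0000 ± 1.8485 = (2.15, 5.85).

(2.15, 5.85)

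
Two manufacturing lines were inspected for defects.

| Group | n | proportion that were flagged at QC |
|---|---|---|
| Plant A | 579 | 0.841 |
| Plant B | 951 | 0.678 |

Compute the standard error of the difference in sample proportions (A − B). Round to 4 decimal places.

0.0215

Each SE is √(p̂(1−p̂)/n): √(0.8410·0.1590/579) = 0.01520 and √(0.6780·0.3220/951) = 0.01515.
SE(p̂₁ − p̂₂) = √(SE₁² + SE₂²) = √(0.00023104 + 0.0002295225) = 0.02146, since the two samples are independent.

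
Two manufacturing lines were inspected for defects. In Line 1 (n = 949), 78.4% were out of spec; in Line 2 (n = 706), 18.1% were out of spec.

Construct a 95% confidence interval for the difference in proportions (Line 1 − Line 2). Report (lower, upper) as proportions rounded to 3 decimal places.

SE₁ = √(p̂₁(1−p̂₁)/n₁) = √(0.7840·0.2160/949) = 0.01336; SE₂ = √(0.1810·0.8190/706) = 0.01449.
Independent samples: SE of the difference = √(SE₁² + SE₂²) = √(0.0001784896 + 0.0002099601) = 0.01971.
z* for 95% confidence is 1.960, so the margin of error is 1.960 × 0.01971 = 0.03863.
Point estimate p̂₁ − p̂₂ = 0.7840 − 0.1810 = 0.6030.
0.6030 ± 0.03863 → (0.564, 0.642).

(0.564, 0.642)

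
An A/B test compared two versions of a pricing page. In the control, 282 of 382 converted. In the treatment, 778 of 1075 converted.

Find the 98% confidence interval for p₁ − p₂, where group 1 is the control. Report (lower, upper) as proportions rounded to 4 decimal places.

(-0.0467, 0.0757)

First, p̂₁ = 282/382 = 0.7382; p̂₂ = 778/1075 = 0.7237.
The two standard errors are √(0.7382×0.2618/382) = 0.02249 and √(0.7237×0.2763/1075) = 0.01364.
Because the samples are independent, SE_diff = √(0.02249² + 0.01364²) = 0.02630.
Using z* = 2.326 for 98%, ME = 2.326 × 0.02630 = 0.06117.
p̂₁ − p̂₂ = 0.0145; interval 0.0145 ± 0.06117 gives (-0.0467, 0.0757).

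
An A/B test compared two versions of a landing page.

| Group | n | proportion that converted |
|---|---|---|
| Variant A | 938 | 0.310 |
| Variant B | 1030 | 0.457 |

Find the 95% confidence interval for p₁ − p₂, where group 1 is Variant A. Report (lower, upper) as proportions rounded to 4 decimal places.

Each SE is √(p̂(1−p̂)/n): √(0.3100·0.6900/938) = 0.01510 and √(0.4570·0.5430/1030) = 0.01552.
SE(p̂₁ − p̂₂) = √(SE₁² + SE₂²) = √(0.00022801 + 0.0002408704) = 0.02165, since the two samples are independent.
At 95% confidence z* = 1.960; margin = 1.960 × 0.02165 = 0.04243.
The difference is 0.3100 − 0.4570 = -0.1470, so the interval is -0.1470 ± 0.04243 = (-0.1894, -0.1046).

(-0.1894, -0.1046)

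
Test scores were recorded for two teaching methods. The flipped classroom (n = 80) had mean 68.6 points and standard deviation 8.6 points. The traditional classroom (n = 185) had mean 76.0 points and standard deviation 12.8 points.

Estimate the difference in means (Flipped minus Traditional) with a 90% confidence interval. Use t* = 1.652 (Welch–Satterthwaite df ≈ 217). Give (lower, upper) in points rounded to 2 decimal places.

(-9.62, -5.18)

Per-group SEs: s₁/√n₁ = 8.6/√80 = 0.9615, s₂/√n₂ = 12.8/√185 = 0.9411.
Unpooled SE of the difference: √(0.92448225 + 0.88566921) = 1.3454.
Margin of error = t* · SE = 1.652 × 1.3454 = 2.2226.
x̄₁ − x̄₂ = 68.6 − 76.0 = -7.4000.
CI: -7.4000 ± 2.2226 = (-9.62, -5.18).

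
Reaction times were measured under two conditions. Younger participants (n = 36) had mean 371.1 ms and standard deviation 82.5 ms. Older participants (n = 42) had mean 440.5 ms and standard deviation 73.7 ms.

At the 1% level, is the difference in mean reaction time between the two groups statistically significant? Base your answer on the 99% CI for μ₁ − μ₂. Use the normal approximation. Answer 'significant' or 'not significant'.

SE₁ = s₁/√n₁ = 82.5/√36 = 13.7500; SE₂ = 73.7/√42 = 11.3722.
Independent samples, unequal variances: SE_diff = √(SE₁² + SE₂²) = √(189.0625 + 129.32693284) = 17.8435.
z* = 2.576, so margin of error = 2.576 × 17.8435 = 45.9649.
Difference in means = 371.1 − 440.5 = -69.4000.
-69.4000 ± 45.9649 → (-115.3649, -23.4351).
The interval (-115.3649, -23.4351) does not contain 0, so the difference is significant.

significant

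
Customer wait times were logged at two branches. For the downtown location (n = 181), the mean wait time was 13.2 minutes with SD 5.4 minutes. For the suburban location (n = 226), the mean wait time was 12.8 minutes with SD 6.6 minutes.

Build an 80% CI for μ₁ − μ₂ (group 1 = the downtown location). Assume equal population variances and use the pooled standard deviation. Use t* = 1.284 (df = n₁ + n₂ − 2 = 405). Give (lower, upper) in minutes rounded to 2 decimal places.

(-0.38, 1.18)

Pooled variance s_p² = [180·5.4² + 225·6.6²] / (181+226−2) = 37.1600, so s_p = 6.0959.
SE_diff = s_p·√(1/n₁ + 1/n₂) = 6.0959·√(1/181 + 1/226) = 0.6081.
t* = 1.284; margin = 1.284 × 0.6081 = 0.7808.
Difference = 13.2 − 12.8 = 0.4000.
0.4000 ± 0.7808 → (-0.38, 1.18).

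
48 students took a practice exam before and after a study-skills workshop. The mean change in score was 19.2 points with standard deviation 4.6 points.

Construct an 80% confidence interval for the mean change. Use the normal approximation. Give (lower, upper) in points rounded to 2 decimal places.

(18.35, 20.05)

Paired design: SE = s_d/√n = 4.6/√48 = 0.6640.
z* = 1.282; margin of error = 1.282 × 0.6640 = 0.8512.
19.2 ± 0.8512 → (18.35, 20.05).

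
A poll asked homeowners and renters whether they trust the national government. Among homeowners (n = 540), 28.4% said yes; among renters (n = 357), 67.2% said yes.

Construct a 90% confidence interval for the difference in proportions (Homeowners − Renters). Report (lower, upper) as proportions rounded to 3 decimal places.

SE₁ = √(p̂₁(1−p̂₁)/n₁) = √(0.2840·0.7160/540) = 0.01941; SE₂ = √(0.6720·0.3280/357) = 0.02485.
Independent samples: SE of the difference = √(SE₁² + SE₂²) = √(0.0003767481 + 0.0006175225) = 0.03153.
z* for 90% confidence is 1.645, so the margin of error is 1.645 × 0.03153 = 0.05187.
Point estimate p̂₁ − p̂₂ = 0.2840 − 0.6720 = -0.3880.
-0.3880 ± 0.05187 → (-0.440, -0.336).

(-0.440, -0.336)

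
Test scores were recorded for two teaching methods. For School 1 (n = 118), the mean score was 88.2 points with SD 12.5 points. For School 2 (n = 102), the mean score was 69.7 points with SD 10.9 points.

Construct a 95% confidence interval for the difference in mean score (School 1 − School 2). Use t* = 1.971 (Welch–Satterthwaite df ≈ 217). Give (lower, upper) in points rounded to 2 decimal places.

(15.39, 21.61)

Per-group SEs: s₁/√n₁ = 12.5/√118 = 1.1507, s₂/√n₂ = 10.9/√102 = 1.0793.
Unpooled SE of the difference: √(1.32411049 + 1.16488849) = 1.5777.
Margin of error = t* · SE = 1.971 × 1.5777 = 3.1096.
x̄₁ − x̄₂ = 88.2 − 69.7 = 18.5000.
CI: 18.5000 ± 3.1096 = (15.39, 21.61).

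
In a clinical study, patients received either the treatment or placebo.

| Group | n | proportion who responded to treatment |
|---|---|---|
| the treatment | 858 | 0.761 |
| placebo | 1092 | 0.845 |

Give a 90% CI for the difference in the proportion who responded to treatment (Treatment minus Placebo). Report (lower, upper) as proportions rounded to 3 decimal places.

The two standard errors are √(0.7610×0.2390/858) = 0.01456 and √(0.8450×0.1550/1092) = 0.01095.
Because the samples are independent, SE_diff = √(0.01456² + 0.01095²) = 0.01822.
Using z* = 1.645 for 90%, ME = 1.645 × 0.01822 = 0.02997.
p̂₁ − p̂₂ = -0.0840; interval -0.0840 ± 0.02997 gives (-0.114, -0.054).

(-0.114, -0.054)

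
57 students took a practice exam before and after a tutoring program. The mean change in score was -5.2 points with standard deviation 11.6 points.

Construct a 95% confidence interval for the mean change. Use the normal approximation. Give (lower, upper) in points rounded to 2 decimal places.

(-8.21, -2.19)

This is a matched-pairs design, so SE = s_d/√n = 11.6/√57 = 1.5365.
Margin = 1.960 × 1.5365 = 3.0115; the interval is -5.2 ± 3.0115 = (-8.21, -2.19).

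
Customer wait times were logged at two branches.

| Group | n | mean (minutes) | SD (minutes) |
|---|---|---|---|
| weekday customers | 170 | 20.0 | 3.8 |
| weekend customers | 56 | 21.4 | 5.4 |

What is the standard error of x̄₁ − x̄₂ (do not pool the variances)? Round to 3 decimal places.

SE₁ = s₁/√n₁ = 3.8/√170 = 0.2914; SE₂ = 5.4/√56 = 0.7216.
Independent samples, unequal variances: SE_diff = √(SE₁² + SE₂²) = √(0.08491396 + 0.52070656) = 0.7782.

0.778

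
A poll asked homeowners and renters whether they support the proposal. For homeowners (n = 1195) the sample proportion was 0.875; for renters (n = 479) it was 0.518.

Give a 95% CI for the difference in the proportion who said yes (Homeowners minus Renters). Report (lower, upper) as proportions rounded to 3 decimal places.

Each SE is √(p̂(1−p̂)/n): √(0.8750·0.1250/1195) = 0.00957 and √(0.5180·0.4820/479) = 0.02283.
SE(p̂₁ − p̂₂) = √(SE₁² + SE₂²) = √(0.0000915849 + 0.0005212089) = 0.02475, since the two samples are independent.
At 95% confidence z* = 1.960; margin = 1.960 × 0.02475 = 0.04851.
The difference is 0.8750 − 0.5180 = 0.3570, so the interval is 0.3570 ± 0.04851 = (0.308, 0.406).

(0.308, 0.406)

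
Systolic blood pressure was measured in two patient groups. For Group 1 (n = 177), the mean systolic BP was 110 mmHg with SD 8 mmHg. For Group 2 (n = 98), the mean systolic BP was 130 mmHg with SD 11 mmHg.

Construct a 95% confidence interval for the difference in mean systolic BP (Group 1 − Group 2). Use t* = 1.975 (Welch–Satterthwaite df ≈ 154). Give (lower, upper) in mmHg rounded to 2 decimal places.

SE₁ = s₁/√n₁ = 8/√177 = 0.6013; SE₂ = 11/√98 = 1.1112.
Independent samples, unequal variances: SE_diff = √(SE₁² + SE₂²) = √(0.36156169 + 1.23476544) = 1.2635.
t* = 1.975, so margin of error = 1.975 × 1.2635 = 2.4954.
Difference in means = 110 − 130 = -20.0000.
-20.0000 ± 2.4954 → (-22.50, -17.50).

(-22.50, -17.50)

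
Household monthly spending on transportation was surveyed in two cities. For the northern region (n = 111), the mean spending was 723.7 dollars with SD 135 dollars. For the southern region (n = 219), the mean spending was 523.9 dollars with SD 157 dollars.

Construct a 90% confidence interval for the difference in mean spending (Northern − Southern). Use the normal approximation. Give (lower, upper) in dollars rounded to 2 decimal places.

(172.43, 227.17)

Standard errors of each mean: 135/√111 = 12.8136 and 157/√219 = 10.6091.
SE(x̄₁ − x̄₂) = √(12.8136² + 10.6091²) = 16.6355 for independent samples with unequal variances.
With z* = 1.645, the margin is 1.645 × 16.6355 = 27.3654.
x̄₁ − x̄₂ = 723.7 − 523.9 = 199.8000; the interval is 199.8000 ± 27.3654 = (172.43, 227.17).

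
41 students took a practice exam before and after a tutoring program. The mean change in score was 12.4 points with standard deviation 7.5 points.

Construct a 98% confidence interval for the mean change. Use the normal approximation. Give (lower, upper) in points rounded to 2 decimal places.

Paired design: SE = s_d/√n = 7.5/√41 = 1.1713.
z* = 2.326; margin of error = 2.326 × 1.1713 = 2.7244.
12.4 ± 2.7244 → (9.68, 15.12).

(9.68, 15.12)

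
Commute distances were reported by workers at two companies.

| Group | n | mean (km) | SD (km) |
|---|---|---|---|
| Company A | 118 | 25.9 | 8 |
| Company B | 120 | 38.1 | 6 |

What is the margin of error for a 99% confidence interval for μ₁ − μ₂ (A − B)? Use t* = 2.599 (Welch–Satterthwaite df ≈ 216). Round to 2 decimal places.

Per-group SEs: s₁/√n₁ = 8/√118 = 0.7365, s₂/√n₂ = 6/√120 = 0.5477.
Unpooled SE of the difference: √(0.54243225 + 0.29997529) = 0.9178.
Margin of error = t* · SE = 2.599 × 0.9178 = 2.3854.

2.39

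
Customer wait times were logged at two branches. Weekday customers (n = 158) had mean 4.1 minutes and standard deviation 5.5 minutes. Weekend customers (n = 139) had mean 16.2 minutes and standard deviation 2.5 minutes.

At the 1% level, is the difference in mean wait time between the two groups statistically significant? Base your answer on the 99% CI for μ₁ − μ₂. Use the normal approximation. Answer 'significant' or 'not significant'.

significant

SE₁ = s₁/√n₁ = 5.5/√158 = 0.4376; SE₂ = 2.5/√139 = 0.2120.
Independent samples, unequal variances: SE_diff = √(SE₁² + SE₂²) = √(0.19149376 + 0.044944) = 0.4862.
z* = 2.576, so margin of error = 2.576 × 0.4862 = 1.2525.
Difference in means = 4.1 − 16.2 = -12.1000.
-12.1000 ± 1.2525 → (-13.3525, -10.8475).
The interval (-13.3525, -10.8475) does not contain 0, so the difference is significant.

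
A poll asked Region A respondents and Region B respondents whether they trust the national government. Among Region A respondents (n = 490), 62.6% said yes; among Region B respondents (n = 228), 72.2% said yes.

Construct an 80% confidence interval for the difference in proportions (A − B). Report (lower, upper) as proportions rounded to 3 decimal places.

Each SE is √(p̂(1−p̂)/n): √(0.6260·0.3740/490) = 0.02186 and √(0.7220·0.2780/228) = 0.02967.
SE(p̂₁ − p̂₂) = √(SE₁² + SE₂²) = √(0.0004778596 + 0.0008803089) = 0.03685, since the two samples are independent.
At 80% confidence z* = 1.282; margin = 1.282 × 0.03685 = 0.04724.
The difference is 0.6260 − 0.7220 = -0.0960, so the interval is -0.0960 ± 0.04724 = (-0.143, -0.049).

(-0.143, -0.049)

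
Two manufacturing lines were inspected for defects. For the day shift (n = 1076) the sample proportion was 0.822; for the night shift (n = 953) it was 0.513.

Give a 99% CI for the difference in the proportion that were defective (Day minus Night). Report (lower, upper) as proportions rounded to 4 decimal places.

(0.2576, 0.3604)

Each SE is √(p̂(1−p̂)/n): √(0.8220·0.1780/1076) = 0.01166 and √(0.5130·0.4870/953) = 0.01619.
SE(p̂₁ − p̂₂) = √(SE₁² + SE₂²) = √(0.0001359556 + 0.0002621161) = 0.01995, since the two samples are independent.
At 99% confidence z* = 2.576; margin = 2.576 × 0.01995 = 0.05139.
The difference is 0.8220 − 0.5130 = 0.3090, so the interval is 0.3090 ± 0.05139 = (0.2576, 0.3604).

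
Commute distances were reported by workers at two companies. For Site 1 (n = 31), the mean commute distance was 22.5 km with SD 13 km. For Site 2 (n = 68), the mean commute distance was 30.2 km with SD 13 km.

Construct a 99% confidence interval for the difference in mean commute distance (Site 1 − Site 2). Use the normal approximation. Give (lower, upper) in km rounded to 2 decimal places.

Standard errors of each mean: 13/√31 = 2.3349 and 13/√68 = 1.5765.
SE(x̄₁ − x̄₂) = √(2.3349² + 1.5765²) = 2.8173 for independent samples with unequal variances.
With z* = 2.576, the margin is 2.576 × 2.8173 = 7.2574.
x̄₁ − x̄₂ = 22.5 − 30.2 = -7.7000; the interval is -7.7000 ± 7.2574 = (-14.96, -0.44).

(-14.96, -0.44)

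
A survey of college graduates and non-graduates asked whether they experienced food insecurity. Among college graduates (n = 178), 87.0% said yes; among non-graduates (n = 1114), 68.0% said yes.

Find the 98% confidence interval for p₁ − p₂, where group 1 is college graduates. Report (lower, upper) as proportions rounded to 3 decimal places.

The two standard errors are √(0.8700×0.1300/178) = 0.02521 and √(0.6800×0.3200/1114) = 0.01398.
Because the samples are independent, SE_diff = √(0.02521² + 0.01398²) = 0.02883.
Using z* = 2.326 for 98%, ME = 2.326 × 0.02883 = 0.06706.
p̂₁ − p̂₂ = 0.1900; interval 0.1900 ± 0.06706 gives (0.123, 0.257).

(0.123, 0.257)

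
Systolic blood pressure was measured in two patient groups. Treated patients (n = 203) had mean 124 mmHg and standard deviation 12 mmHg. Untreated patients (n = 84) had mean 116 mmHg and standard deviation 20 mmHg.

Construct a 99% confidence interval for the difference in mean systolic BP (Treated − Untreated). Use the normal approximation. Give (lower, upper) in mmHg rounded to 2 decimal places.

Standard errors of each mean: 12/√203 = 0.8422 and 20/√84 = 2.1822.
SE(x̄₁ − x̄₂) = √(0.8422² + 2.1822²) = 2.3391 for independent samples with unequal variances.
With z* = 2.576, the margin is 2.576 × 2.3391 = 6.0255.
x̄₁ − x̄₂ = 124 − 116 = 8.0000; the interval is 8.0000 ± 6.0255 = (1.97, 14.03).

(1.97, 14.03)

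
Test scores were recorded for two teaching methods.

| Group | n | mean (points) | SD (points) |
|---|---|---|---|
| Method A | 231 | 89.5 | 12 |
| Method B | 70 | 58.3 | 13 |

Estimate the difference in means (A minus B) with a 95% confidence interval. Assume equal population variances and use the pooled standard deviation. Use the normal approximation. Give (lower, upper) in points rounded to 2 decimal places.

Pooled variance s_p² = [230·12² + 69·13²] / (231+70−2) = 149.7692, so s_p = 12.2380.
SE_diff = s_p·√(1/n₁ + 1/n₂) = 12.2380·√(1/231 + 1/70) = 1.6697.
z* = 1.960; margin = 1.960 × 1.6697 = 3.2726.
Difference = 89.5 − 58.3 = 31.2000.
31.2000 ± 3.2726 → (27.93, 34.47).

(27.93, 34.47)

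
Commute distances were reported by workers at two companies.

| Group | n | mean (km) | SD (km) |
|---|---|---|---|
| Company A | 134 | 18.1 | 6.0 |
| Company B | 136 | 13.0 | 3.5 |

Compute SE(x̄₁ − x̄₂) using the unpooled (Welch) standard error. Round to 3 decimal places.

0.599

Per-group SEs: s₁/√n₁ = 6.0/√134 = 0.5183, s₂/√n₂ = 3.5/√136 = 0.3001.
Unpooled SE of the difference: √(0.26863489 + 0.09006001) = 0.5989.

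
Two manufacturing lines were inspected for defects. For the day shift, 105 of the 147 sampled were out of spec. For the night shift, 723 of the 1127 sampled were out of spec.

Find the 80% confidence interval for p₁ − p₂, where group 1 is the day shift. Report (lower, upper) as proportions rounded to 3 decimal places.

Sample proportions: 105/147 = 0.7143, 723/1127 = 0.6415.
Each SE is √(p̂(1−p̂)/n): √(0.7143·0.2857/147) = 0.03726 and √(0.6415·0.3585/1127) = 0.01429.
SE(p̂₁ − p̂₂) = √(SE₁² + SE₂²) = √(0.0013883076 + 0.0002042041) = 0.03991, since the two samples are independent.
At 80% confidence z* = 1.282; margin = 1.282 × 0.03991 = 0.05116.
The difference is 0.7143 − 0.6415 = 0.0728, so the interval is 0.0728 ± 0.05116 = (0.022, 0.124).

(0.022, 0.124)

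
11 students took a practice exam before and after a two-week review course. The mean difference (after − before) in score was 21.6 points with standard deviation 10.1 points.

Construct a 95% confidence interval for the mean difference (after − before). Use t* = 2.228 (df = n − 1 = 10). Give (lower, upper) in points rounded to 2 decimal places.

Paired design: SE = s_d/√n = 10.1/√11 = 3.0453.
t* = 2.228; margin of error = 2.228 × 3.0453 = 6.7849.
21.6 ± 6.7849 → (14.82, 28.38).

(14.82, 28.38)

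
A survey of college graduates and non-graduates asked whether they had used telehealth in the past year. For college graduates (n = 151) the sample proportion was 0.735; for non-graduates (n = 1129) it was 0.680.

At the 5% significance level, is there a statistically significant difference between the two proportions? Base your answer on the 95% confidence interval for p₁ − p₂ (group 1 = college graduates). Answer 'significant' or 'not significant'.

Each SE is √(p̂(1−p̂)/n): √(0.7350·0.2650/151) = 0.03592 and √(0.6800·0.3200/1129) = 0.01388.
SE(p̂₁ − p̂₂) = √(SE₁² + SE₂²) = √(0.0012902464 + 0.0001926544) = 0.03851, since the two samples are independent.
At 95% confidence z* = 1.960; margin = 1.960 × 0.03851 = 0.07548.
The difference is 0.7350 − 0.6800 = 0.0550, so the interval is 0.0550 ± 0.07548 = (-0.02048, 0.13048).
The interval (-0.02048, 0.13048) contains 0, so the difference is not significant.

not significant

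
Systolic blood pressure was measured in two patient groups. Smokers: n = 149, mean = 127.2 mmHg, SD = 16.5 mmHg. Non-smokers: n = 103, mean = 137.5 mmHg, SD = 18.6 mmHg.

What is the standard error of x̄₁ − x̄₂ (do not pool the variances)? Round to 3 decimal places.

2.277

SE₁ = s₁/√n₁ = 16.5/√149 = 1.3517; SE₂ = 18.6/√103 = 1.8327.
Independent samples, unequal variances: SE_diff = √(SE₁² + SE₂²) = √(1.82709289 + 3.35878929) = 2.2773.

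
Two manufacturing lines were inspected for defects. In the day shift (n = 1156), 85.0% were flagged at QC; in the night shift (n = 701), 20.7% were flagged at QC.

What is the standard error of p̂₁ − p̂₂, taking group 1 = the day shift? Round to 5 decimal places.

0.01856

The two standard errors are √(0.8500×0.1500/1156) = 0.01050 and √(0.2070×0.7930/701) = 0.01530.
Because the samples are independent, SE_diff = √(0.01050² + 0.01530²) = 0.01856.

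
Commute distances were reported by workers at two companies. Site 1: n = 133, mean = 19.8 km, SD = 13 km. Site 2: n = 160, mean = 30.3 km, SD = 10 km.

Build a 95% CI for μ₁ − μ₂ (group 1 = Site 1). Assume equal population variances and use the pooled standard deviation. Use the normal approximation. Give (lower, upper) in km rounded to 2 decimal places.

Pooled variance s_p² = [132·13² + 159·10²] / (133+160−2) = 131.2990, so s_p = 11.4586.
SE_diff = s_p·√(1/n₁ + 1/n₂) = 11.4586·√(1/133 + 1/160) = 1.3446.
z* = 1.960; margin = 1.960 × 1.3446 = 2.6354.
Difference = 19.8 − 30.3 = -10.5000.
-10.5000 ± 2.6354 → (-13.14, -7.86).

(-13.14, -7.86)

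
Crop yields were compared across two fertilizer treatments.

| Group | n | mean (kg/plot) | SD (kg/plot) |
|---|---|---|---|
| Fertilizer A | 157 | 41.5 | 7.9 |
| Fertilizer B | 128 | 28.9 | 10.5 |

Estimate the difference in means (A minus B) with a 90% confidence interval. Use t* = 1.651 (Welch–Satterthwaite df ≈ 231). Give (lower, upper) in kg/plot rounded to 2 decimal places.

Standard errors of each mean: 7.9/√157 = 0.6305 and 10.5/√128 = 0.9281.
SE(x̄₁ − x̄₂) = √(0.6305² + 0.9281²) = 1.1220 for independent samples with unequal variances.
With t* = 1.651, the margin is 1.651 × 1.1220 = 1.8524.
x̄₁ − x̄₂ = 41.5 − 28.9 = 12.6000; the interval is 12.6000 ± 1.8524 = (10.75, 14.45).

(10.75, 14.45)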